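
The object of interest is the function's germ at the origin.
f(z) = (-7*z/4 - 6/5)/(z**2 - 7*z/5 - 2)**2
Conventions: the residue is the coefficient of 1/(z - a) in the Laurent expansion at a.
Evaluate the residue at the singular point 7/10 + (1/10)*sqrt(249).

The residue is (2425/248004)*sqrt(249).

The factor z**2 - 7*z/5 - 2 splits as (z - a)(z - a') with a = 7/10 + (1/10)*sqrt(249), a' = 7/10 - (1/10)*sqrt(249). At the order-2 pole a set g(z) = (z - a)^2*f(z) = [-7*z/4 - 6/5] / (z - a')^2.
Order-2 pole: residue = g'(a); g'(7/10 + (1/10)*sqrt(249)) = (2425/248004)*sqrt(249), so the residue is (2425/248004)*sqrt(249).


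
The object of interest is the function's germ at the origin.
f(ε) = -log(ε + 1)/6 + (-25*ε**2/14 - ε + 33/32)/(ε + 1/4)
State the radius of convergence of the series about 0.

The radius of convergence is 1/4.

Denominator factor (ε + 1/4): pole of order 1 at -1/4, modulus 1/4.
Branch term (-1/6)*log(1 - ε/(-1)): its argument vanishes at ε = -1, a logarithmic branch point, modulus 1.
The radius of convergence is the smallest modulus among the singular points: 1/4.


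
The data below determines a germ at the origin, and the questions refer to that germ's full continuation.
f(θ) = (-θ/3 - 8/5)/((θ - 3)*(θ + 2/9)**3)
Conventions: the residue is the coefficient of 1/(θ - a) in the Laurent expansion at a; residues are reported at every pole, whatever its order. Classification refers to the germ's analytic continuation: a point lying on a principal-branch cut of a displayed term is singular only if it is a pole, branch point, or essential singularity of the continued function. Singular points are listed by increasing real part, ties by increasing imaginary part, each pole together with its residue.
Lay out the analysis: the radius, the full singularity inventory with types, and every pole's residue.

Denominator factor (θ - 3): pole of order 1 at 3, modulus 3.
Denominator factor (θ + 2/9)^3: pole of order 3 at -2/9, modulus 2/9.
The radius of convergence is the smallest modulus among the singular points: 2/9.
At the order-3 pole -2/9 set g(θ) = (θ - (-2/9))^3*f(θ) = (-θ/3 - 8/5)/(θ - 3).
Order-3 pole: residue = g''(a)/2; g''(-2/9) = 18954/121945, so the residue is 9477/121945.
At the order-1 pole 3 set g(θ) = (θ - (3))*f(θ) = (-θ/3 - 8/5)/(θ + 2/9)**3.
Simple pole: residue = g(a) at a = 3, which is -9477/121945.
List the singular points by increasing real part (a conjugate pair: the negative imaginary part first).

Radius of convergence at 0: 2/9.
At -2/9: a pole of order 3; residue 9477/121945.
At 3: a pole of order 1; residue -9477/121945.


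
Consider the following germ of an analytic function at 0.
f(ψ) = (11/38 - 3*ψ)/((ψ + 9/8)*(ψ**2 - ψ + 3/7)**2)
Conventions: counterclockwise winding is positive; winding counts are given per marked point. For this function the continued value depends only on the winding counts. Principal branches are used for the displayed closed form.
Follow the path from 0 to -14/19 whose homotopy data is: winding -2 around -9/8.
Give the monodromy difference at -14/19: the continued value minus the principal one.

Continued minus principal equals 0.

The function is rational, hence single-valued: continuing it around any pole returns the same value, so the difference is 0.


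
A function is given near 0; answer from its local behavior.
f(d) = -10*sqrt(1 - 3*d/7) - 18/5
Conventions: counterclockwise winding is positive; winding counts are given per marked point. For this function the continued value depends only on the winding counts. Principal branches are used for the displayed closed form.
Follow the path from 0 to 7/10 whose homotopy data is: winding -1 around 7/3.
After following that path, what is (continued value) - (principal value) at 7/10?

The rational part is single-valued and drops out of the difference; each branch term changes only by its own monodromy.
(-10)*sqrt(1 - d/(7/3)): winding -1 is odd, the square root flips sign, contributing -2*(-10)*sqrt(1 - (7/10)/(7/3)) = -2*(-10)*sqrt(7/10) = (2)*sqrt(70).
Summing the contributions at d = 7/10 gives (2)*sqrt(70).

Continued minus principal equals (2)*sqrt(70).


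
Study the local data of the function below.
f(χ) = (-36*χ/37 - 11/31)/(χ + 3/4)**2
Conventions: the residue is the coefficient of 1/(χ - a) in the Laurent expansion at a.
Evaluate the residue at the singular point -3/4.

At the order-2 pole -3/4 set g(χ) = (χ - (-3/4))^2*f(χ) = -36*χ/37 - 11/31.
Order-2 pole: residue = g'(a); g'(-3/4) = -36/37, so the residue is -36/37.

The residue is -36/37.


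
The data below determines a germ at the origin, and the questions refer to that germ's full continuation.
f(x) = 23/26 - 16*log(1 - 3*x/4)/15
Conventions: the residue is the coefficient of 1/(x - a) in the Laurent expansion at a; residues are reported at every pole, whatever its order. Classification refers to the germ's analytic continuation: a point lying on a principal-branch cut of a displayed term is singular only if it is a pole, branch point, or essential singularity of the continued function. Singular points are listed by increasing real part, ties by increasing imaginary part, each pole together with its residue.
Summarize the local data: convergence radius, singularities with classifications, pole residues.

Branch term (-16/15)*log(1 - x/(4/3)): its argument vanishes at x = 4/3, a logarithmic branch point, modulus 4/3.
The radius of convergence is the smallest modulus among the singular points: 4/3.

Radius of convergence at 0: 4/3.
At 4/3: a logarithmic branch point.


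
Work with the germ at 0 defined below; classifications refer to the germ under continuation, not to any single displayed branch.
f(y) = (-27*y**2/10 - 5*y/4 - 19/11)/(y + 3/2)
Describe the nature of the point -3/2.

The point is a pole of order 1.

The denominator factor y + 3/2 vanishes at -3/2 and appears to the power 1; the numerator there equals -326/55, nonzero, and no other factor vanishes.
Hence a pole whose order is the multiplicity, 1.


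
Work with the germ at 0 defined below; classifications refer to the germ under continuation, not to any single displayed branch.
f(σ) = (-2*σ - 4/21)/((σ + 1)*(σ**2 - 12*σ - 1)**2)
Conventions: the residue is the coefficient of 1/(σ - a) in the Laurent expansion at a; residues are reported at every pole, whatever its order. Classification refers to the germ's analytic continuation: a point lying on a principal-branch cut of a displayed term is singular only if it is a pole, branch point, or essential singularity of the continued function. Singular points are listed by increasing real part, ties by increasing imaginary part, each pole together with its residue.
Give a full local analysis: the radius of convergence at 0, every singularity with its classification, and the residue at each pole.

Radius of convergence at 0: -6 + sqrt(37).
At -1: a pole of order 1; residue 19/1512.
At 6 - sqrt(37): a pole of order 2; residue -19/3024 - (805/591408)*sqrt(37).
At 6 + sqrt(37): a pole of order 2; residue -19/3024 + (805/591408)*sqrt(37).

Denominator factor (σ + 1): pole of order 1 at -1, modulus 1.
Denominator factor (σ**2 - 12*σ - 1)^2: discriminant 148, real irrational roots 6 + sqrt(37) and 6 - sqrt(37); poles of order 2, moduli 6 + sqrt(37) and -6 + sqrt(37).
The radius of convergence is the smallest modulus among the singular points: -6 + sqrt(37).
At the order-1 pole -1 set g(σ) = (σ - (-1))*f(σ) = (-2*σ - 4/21)/(σ**2 - 12*σ - 1)**2.
Simple pole: residue = g(a) at a = -1, which is 19/1512.
The factor σ**2 - 12*σ - 1 splits as (σ - a)(σ - a') with a = 6 - sqrt(37), a' = 6 + sqrt(37). At the order-2 pole a set g(σ) = (σ - a)^2*f(σ) = [(-2*σ - 4/21)/(σ + 1)] / (σ - a')^2.
Order-2 pole: residue = g'(a); g'(6 - sqrt(37)) = -19/3024 - (805/591408)*sqrt(37), so the residue is -19/3024 - (805/591408)*sqrt(37).
The factor σ**2 - 12*σ - 1 splits as (σ - a)(σ - a') with a = 6 + sqrt(37), a' = 6 - sqrt(37). At the order-2 pole a set g(σ) = (σ - a)^2*f(σ) = [(-2*σ - 4/21)/(σ + 1)] / (σ - a')^2.
Order-2 pole: residue = g'(a); g'(6 + sqrt(37)) = -19/3024 + (805/591408)*sqrt(37), so the residue is -19/3024 + (805/591408)*sqrt(37).
List the singular points by increasing real part (a conjugate pair: the negative imaginary part first).


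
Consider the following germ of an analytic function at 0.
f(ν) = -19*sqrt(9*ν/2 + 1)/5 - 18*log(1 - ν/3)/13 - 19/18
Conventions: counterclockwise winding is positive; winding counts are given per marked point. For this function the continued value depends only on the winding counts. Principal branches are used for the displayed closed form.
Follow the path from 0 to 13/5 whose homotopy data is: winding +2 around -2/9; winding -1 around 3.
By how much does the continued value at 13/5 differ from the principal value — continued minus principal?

The rational part is single-valued and drops out of the difference; each branch term changes only by its own monodromy.
(-19/5)*sqrt(1 - ν/(-2/9)): winding +2 is even, the square root returns to the same sheet, contribution 0.
(-18/13)*log(1 - ν/(3)): each positive loop around 3 adds 2*pi*i to the log, so winding -1 contributes (-18/13)*(-1)*2*pi*i = (36/13)*pi*i.
Summing the contributions at ν = 13/5 gives (36/13)*pi*i.

Continued minus principal equals (36/13)*pi*i.


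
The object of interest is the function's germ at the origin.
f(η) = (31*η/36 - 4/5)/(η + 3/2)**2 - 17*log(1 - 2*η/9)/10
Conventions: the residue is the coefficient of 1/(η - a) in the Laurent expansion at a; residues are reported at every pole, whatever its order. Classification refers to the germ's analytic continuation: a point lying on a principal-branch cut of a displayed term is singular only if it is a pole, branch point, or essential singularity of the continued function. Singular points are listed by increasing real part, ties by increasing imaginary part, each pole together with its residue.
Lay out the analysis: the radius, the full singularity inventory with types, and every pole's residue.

Denominator factor (η + 3/2)^2: pole of order 2 at -3/2, modulus 3/2.
Branch term (-17/10)*log(1 - η/(9/2)): its argument vanishes at η = 9/2, a logarithmic branch point, modulus 9/2.
The radius of convergence is the smallest modulus among the singular points: 3/2.
The branch term is analytic at -3/2 and contributes nothing to the residue; only the rational part matters.
At the order-2 pole -3/2 set g(η) = (η - (-3/2))^2*(rational part) = 31*η/36 - 4/5.
Order-2 pole: residue = g'(a); g'(-3/2) = 31/36, so the residue is 31/36.
List the singular points by increasing real part (a conjugate pair: the negative imaginary part first).

Radius of convergence at 0: 3/2.
At -3/2: a pole of order 2; residue 31/36.
At 9/2: a logarithmic branch point.


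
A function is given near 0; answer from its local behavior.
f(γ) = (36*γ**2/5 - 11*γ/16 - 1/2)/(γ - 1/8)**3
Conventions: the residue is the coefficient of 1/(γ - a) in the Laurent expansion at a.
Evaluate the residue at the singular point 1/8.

The residue is 36/5.

At the order-3 pole 1/8 set g(γ) = (γ - (1/8))^3*f(γ) = 36*γ**2/5 - 11*γ/16 - 1/2.
Order-3 pole: residue = g''(a)/2; g''(1/8) = 72/5, so the residue is 36/5.


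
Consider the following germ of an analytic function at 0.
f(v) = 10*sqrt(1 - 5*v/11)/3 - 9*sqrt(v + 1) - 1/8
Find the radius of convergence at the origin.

Branch term (10/3)*sqrt(1 - v/(11/5)): its argument vanishes at v = 11/5, a square-root branch point, modulus 11/5.
Branch term (-9)*sqrt(1 - v/(-1)): its argument vanishes at v = -1, a square-root branch point, modulus 1.
The radius of convergence is the smallest modulus among the singular points: 1.

The radius of convergence is 1.


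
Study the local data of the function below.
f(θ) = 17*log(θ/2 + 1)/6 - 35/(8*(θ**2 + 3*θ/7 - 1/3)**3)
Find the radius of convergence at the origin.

Denominator factor (θ**2 + 3*θ/7 - 1/3)^3: discriminant 223/147, real irrational roots -3/14 + (1/42)*sqrt(669) and -3/14 - (1/42)*sqrt(669); poles of order 3, moduli -3/14 + (1/42)*sqrt(669) and 3/14 + (1/42)*sqrt(669).
Branch term (17/6)*log(1 - θ/(-2)): its argument vanishes at θ = -2, a logarithmic branch point, modulus 2.
The radius of convergence is the smallest modulus among the singular points: -3/14 + (1/42)*sqrt(669).

The radius of convergence is -3/14 + (1/42)*sqrt(669).


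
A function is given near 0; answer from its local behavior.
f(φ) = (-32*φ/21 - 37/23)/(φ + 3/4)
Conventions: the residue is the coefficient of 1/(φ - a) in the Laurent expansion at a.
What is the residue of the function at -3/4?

The residue is -75/161.

At the order-1 pole -3/4 set g(φ) = (φ - (-3/4))*f(φ) = -32*φ/21 - 37/23.
Simple pole: residue = g(a) at a = -3/4, which is -75/161.


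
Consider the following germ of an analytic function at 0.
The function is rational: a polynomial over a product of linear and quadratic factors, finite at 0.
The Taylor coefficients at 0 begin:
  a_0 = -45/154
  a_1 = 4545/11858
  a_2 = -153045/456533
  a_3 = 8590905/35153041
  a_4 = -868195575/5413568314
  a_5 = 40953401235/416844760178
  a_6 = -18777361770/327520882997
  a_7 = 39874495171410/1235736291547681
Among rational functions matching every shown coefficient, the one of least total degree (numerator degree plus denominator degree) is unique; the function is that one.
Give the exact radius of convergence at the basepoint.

No rational of total degree below 3 reproduces all 8 coefficients; solving the [0/3] Pade equations on them gives f(κ) = -7/(2*(κ + 11/5)*(κ + 7/3)**2), whose expansion matches every shown term.
Denominator factor (κ + 11/5): pole of order 1 at -11/5, modulus 11/5.
Denominator factor (κ + 7/3)^2: pole of order 2 at -7/3, modulus 7/3.
The radius of convergence is the smallest modulus among the singular points: 11/5.

The radius of convergence is 11/5.


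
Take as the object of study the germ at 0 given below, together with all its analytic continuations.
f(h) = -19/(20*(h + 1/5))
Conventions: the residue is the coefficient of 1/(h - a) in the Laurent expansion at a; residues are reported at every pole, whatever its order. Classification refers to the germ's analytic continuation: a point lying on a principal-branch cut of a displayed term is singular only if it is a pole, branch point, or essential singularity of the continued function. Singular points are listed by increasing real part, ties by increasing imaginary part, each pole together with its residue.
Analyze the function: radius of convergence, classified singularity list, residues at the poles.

Denominator factor (h + 1/5): pole of order 1 at -1/5, modulus 1/5.
The radius of convergence is the smallest modulus among the singular points: 1/5.
At the order-1 pole -1/5 set g(h) = (h - (-1/5))*f(h) = -19/20.
Simple pole: residue = g(a) at a = -1/5, which is -19/20.

Radius of convergence at 0: 1/5.
At -1/5: a pole of order 1; residue -19/20.


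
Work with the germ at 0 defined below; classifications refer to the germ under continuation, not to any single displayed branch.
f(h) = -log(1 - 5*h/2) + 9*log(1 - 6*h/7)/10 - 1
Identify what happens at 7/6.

The point is a logarithmic branch point.

The term (9/10)*log(1 - h/(7/6)) has argument 1 - 7/6/(7/6) = 0 at 7/6: a logarithmic (infinitely-sheeted) branch point; the remaining terms are analytic or single-valued there.


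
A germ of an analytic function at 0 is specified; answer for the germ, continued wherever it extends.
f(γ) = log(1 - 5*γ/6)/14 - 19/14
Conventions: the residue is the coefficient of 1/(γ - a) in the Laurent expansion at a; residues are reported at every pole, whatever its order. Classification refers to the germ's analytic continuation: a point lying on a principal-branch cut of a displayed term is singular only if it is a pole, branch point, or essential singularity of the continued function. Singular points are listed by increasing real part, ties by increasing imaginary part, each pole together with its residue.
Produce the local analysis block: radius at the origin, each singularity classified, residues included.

Radius of convergence at 0: 6/5.
At 6/5: a logarithmic branch point.

Branch term (1/14)*log(1 - γ/(6/5)): its argument vanishes at γ = 6/5, a logarithmic branch point, modulus 6/5.
The radius of convergence is the smallest modulus among the singular points: 6/5.


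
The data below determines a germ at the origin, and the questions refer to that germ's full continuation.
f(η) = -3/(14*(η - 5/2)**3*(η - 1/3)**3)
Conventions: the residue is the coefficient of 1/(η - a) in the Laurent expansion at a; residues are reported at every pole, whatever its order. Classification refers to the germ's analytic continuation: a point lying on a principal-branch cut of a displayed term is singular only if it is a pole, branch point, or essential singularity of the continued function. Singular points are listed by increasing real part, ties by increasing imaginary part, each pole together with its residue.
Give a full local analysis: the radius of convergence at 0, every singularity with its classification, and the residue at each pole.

Radius of convergence at 0: 1/3.
At 1/3: a pole of order 3; residue 69984/2599051.
At 5/2: a pole of order 3; residue -69984/2599051.

Denominator factor (η - 5/2)^3: pole of order 3 at 5/2, modulus 5/2.
Denominator factor (η - 1/3)^3: pole of order 3 at 1/3, modulus 1/3.
The radius of convergence is the smallest modulus among the singular points: 1/3.
At the order-3 pole 1/3 set g(η) = (η - (1/3))^3*f(η) = -3/(14*(η - 5/2)**3).
Order-3 pole: residue = g''(a)/2; g''(1/3) = 139968/2599051, so the residue is 69984/2599051.
At the order-3 pole 5/2 set g(η) = (η - (5/2))^3*f(η) = -3/(14*(η - 1/3)**3).
Order-3 pole: residue = g''(a)/2; g''(5/2) = -139968/2599051, so the residue is -69984/2599051.
List the singular points by increasing real part (a conjugate pair: the negative imaginary part first).


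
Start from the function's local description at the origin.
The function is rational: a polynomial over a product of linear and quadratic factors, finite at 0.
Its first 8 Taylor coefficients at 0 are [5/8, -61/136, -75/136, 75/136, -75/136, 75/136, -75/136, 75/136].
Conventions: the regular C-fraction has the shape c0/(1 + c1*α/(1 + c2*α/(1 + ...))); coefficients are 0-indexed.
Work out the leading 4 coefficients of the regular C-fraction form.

Taylor coefficients (read off): a_0 = 5/8, a_1 = -61/136, a_2 = -75/136, a_3 = 75/136.
c0 = a_0 = 5/8. Peel one level at a time: if S = 1 + c*α/S' with S'(0) = 1, then c is the α-coefficient of S and S' = c*α/(S - 1).
S_1 = c0/f = 1 + (61/85)*α + (10096/7225)*α^2 + ...; c1 = 61/85.
S_2 = c1*α/(S_1 - 1) = 1 + (-10096/5185)*α + (10200/3721)*α^2 + ...; c2 = -10096/5185.
S_3 = c2*α/(S_2 - 1) = 1 + (108375/76982)*α + ...; c3 = 108375/76982.

The regular C-fraction coefficients are [5/8, 61/85, -10096/5185, 108375/76982].


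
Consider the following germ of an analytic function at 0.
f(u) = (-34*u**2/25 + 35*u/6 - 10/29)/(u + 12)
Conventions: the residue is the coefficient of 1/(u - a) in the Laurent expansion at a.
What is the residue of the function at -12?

The residue is -192984/725.

At the order-1 pole -12 set g(u) = (u - (-12))*f(u) = -34*u**2/25 + 35*u/6 - 10/29.
Simple pole: residue = g(a) at a = -12, which is -192984/725.


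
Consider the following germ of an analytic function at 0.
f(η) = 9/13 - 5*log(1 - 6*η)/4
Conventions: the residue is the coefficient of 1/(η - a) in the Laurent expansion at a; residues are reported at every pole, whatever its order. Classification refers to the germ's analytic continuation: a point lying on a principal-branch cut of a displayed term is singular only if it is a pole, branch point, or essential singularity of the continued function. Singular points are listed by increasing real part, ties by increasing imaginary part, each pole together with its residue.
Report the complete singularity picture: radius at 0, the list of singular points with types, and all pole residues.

Branch term (-5/4)*log(1 - η/(1/6)): its argument vanishes at η = 1/6, a logarithmic branch point, modulus 1/6.
The radius of convergence is the smallest modulus among the singular points: 1/6.

Radius of convergence at 0: 1/6.
At 1/6: a logarithmic branch point.


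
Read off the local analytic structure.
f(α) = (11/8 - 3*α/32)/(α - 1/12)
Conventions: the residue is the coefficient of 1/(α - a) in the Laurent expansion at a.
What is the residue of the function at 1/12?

At the order-1 pole 1/12 set g(α) = (α - (1/12))*f(α) = 11/8 - 3*α/32.
Simple pole: residue = g(a) at a = 1/12, which is 175/128.

The residue is 175/128.


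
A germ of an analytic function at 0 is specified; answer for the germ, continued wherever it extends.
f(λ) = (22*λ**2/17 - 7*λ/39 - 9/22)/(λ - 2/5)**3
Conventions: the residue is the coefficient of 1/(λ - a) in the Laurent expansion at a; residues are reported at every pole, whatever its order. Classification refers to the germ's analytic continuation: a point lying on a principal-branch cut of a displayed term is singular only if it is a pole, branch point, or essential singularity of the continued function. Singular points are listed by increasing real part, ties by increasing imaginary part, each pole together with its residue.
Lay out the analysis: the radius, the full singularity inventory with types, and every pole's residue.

Denominator factor (λ - 2/5)^3: pole of order 3 at 2/5, modulus 2/5.
The radius of convergence is the smallest modulus among the singular points: 2/5.
At the order-3 pole 2/5 set g(λ) = (λ - (2/5))^3*f(λ) = 22*λ**2/17 - 7*λ/39 - 9/22.
Order-3 pole: residue = g''(a)/2; g''(2/5) = 44/17, so the residue is 22/17.

Radius of convergence at 0: 2/5.
At 2/5: a pole of order 3; residue 22/17.


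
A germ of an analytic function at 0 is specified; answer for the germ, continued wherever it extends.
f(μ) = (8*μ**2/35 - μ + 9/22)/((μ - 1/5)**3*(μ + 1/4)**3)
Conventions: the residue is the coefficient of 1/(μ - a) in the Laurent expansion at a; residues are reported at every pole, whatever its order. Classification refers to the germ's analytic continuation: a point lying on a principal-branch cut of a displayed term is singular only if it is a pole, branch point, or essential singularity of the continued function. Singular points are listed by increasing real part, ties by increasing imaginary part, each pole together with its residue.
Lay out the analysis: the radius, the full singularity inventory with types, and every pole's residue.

Denominator factor (μ - 1/5)^3: pole of order 3 at 1/5, modulus 1/5.
Denominator factor (μ + 1/4)^3: pole of order 3 at -1/4, modulus 1/4.
The radius of convergence is the smallest modulus among the singular points: 1/5.
At the order-3 pole -1/4 set g(μ) = (μ - (-1/4))^3*f(μ) = (8*μ**2/35 - μ + 9/22)/(μ - 1/5)**3.
Order-3 pole: residue = g''(a)/2; g''(-1/4) = -424179200/1515591, so the residue is -212089600/1515591.
At the order-3 pole 1/5 set g(μ) = (μ - (1/5))^3*f(μ) = (8*μ**2/35 - μ + 9/22)/(μ + 1/4)**3.
Order-3 pole: residue = g''(a)/2; g''(1/5) = 424179200/1515591, so the residue is 212089600/1515591.
List the singular points by increasing real part (a conjugate pair: the negative imaginary part first).

Radius of convergence at 0: 1/5.
At -1/4: a pole of order 3; residue -212089600/1515591.
At 1/5: a pole of order 3; residue 212089600/1515591.


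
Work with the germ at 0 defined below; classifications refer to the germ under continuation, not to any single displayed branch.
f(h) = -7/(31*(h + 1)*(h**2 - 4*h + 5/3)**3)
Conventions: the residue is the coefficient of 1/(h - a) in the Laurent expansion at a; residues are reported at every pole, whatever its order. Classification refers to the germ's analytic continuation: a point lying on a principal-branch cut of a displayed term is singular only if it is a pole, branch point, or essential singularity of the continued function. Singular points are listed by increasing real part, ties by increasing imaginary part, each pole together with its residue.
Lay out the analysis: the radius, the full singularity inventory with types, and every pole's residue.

Radius of convergence at 0: 2 - (1/3)*sqrt(21).
At -1: a pole of order 1; residue -189/248000.
At 2 - (1/3)*sqrt(21): a pole of order 3; residue 189/496000 + (10449/24304000)*sqrt(21).
At 2 + (1/3)*sqrt(21): a pole of order 3; residue 189/496000 - (10449/24304000)*sqrt(21).

Denominator factor (h + 1): pole of order 1 at -1, modulus 1.
Denominator factor (h**2 - 4*h + 5/3)^3: discriminant 28/3, real irrational roots 2 + (1/3)*sqrt(21) and 2 - (1/3)*sqrt(21); poles of order 3, moduli 2 + (1/3)*sqrt(21) and 2 - (1/3)*sqrt(21).
The radius of convergence is the smallest modulus among the singular points: 2 - (1/3)*sqrt(21).
At the order-1 pole -1 set g(h) = (h - (-1))*f(h) = -7/(31*(h**2 - 4*h + 5/3)**3).
Simple pole: residue = g(a) at a = -1, which is -189/248000.
The factor h**2 - 4*h + 5/3 splits as (h - a)(h - a') with a = 2 - (1/3)*sqrt(21), a' = 2 + (1/3)*sqrt(21). At the order-3 pole a set g(h) = (h - a)^3*f(h) = [-7/(31*(h + 1))] / (h - a')^3.
Order-3 pole: residue = g''(a)/2; g''(2 - (1/3)*sqrt(21)) = 189/248000 + (10449/12152000)*sqrt(21), so the residue is 189/496000 + (10449/24304000)*sqrt(21).
The factor h**2 - 4*h + 5/3 splits as (h - a)(h - a') with a = 2 + (1/3)*sqrt(21), a' = 2 - (1/3)*sqrt(21). At the order-3 pole a set g(h) = (h - a)^3*f(h) = [-7/(31*(h + 1))] / (h - a')^3.
Order-3 pole: residue = g''(a)/2; g''(2 + (1/3)*sqrt(21)) = 189/248000 - (10449/12152000)*sqrt(21), so the residue is 189/496000 - (10449/24304000)*sqrt(21).
List the singular points by increasing real part (a conjugate pair: the negative imaginary part first).


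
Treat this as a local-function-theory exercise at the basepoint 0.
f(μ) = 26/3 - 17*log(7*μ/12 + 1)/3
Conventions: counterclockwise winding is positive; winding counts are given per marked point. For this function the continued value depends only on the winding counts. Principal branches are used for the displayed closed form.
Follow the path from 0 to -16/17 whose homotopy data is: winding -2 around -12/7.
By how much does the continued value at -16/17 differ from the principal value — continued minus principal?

Continued minus principal equals (68/3)*pi*i.

The rational part is single-valued and drops out of the difference; each branch term changes only by its own monodromy.
(-17/3)*log(1 - μ/(-12/7)): each positive loop around -12/7 adds 2*pi*i to the log, so winding -2 contributes (-17/3)*(-2)*2*pi*i = (68/3)*pi*i.
Summing the contributions at μ = -16/17 gives (68/3)*pi*i.


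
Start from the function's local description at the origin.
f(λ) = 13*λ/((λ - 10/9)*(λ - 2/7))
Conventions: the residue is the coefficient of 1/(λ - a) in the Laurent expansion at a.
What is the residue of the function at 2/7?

At the order-1 pole 2/7 set g(λ) = (λ - (2/7))*f(λ) = 13*λ/(λ - 10/9).
Simple pole: residue = g(a) at a = 2/7, which is -9/2.

The residue is -9/2.


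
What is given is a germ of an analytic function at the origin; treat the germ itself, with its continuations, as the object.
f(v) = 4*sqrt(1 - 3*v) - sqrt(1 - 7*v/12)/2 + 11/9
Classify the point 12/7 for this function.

The point is an algebraic (square-root) branch point.

The term (-1/2)*sqrt(1 - v/(12/7)) has argument 1 - 12/7/(12/7) = 0 at 12/7: a square-root (algebraic, two-sheeted) branch point; the remaining terms are analytic or single-valued there.


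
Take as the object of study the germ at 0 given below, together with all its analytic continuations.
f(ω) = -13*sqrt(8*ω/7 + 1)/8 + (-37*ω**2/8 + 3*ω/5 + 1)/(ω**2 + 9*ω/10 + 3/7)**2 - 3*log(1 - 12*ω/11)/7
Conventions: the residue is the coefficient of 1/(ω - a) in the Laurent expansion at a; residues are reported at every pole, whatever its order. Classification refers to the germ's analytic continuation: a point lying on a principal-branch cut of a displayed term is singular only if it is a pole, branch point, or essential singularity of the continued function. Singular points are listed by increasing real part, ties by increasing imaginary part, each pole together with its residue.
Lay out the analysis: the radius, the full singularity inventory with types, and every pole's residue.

Denominator factor (ω**2 + 9*ω/10 + 3/7)^2: discriminant -633/700, complex-conjugate roots (-9/20) + ((1/140)*sqrt(4431))*i and (-9/20) - ((1/140)*sqrt(4431))*i; poles of order 2, moduli (1/7)*sqrt(21) and (1/7)*sqrt(21).
Branch term (-13/8)*sqrt(1 - ω/(-7/8)): its argument vanishes at ω = -7/8, a square-root branch point, modulus 7/8.
Branch term (-3/7)*log(1 - ω/(11/12)): its argument vanishes at ω = 11/12, a logarithmic branch point, modulus 11/12.
The radius of convergence is the smallest modulus among the singular points: (1/7)*sqrt(21).
The branch terms are analytic at (-9/20) - ((1/140)*sqrt(4431))*i and contribute nothing to the residue; only the rational part matters.
The factor ω**2 + 9*ω/10 + 3/7 splits as (ω - a)(ω - a') with a = (-9/20) - ((1/140)*sqrt(4431))*i, a' = (-9/20) + ((1/140)*sqrt(4431))*i. At the order-2 pole a set g(ω) = (ω - a)^2*(rational part) = [-37*ω**2/8 + 3*ω/5 + 1] / (ω - a')^2.
Order-2 pole: residue = g'(a); g'((-9/20) - ((1/140)*sqrt(4431))*i) = -((17530/400689)*sqrt(4431))*i, so the residue is -((17530/400689)*sqrt(4431))*i.
The branch terms are analytic at (-9/20) + ((1/140)*sqrt(4431))*i and contribute nothing to the residue; only the rational part matters.
The factor ω**2 + 9*ω/10 + 3/7 splits as (ω - a)(ω - a') with a = (-9/20) + ((1/140)*sqrt(4431))*i, a' = (-9/20) - ((1/140)*sqrt(4431))*i. At the order-2 pole a set g(ω) = (ω - a)^2*(rational part) = [-37*ω**2/8 + 3*ω/5 + 1] / (ω - a')^2.
Order-2 pole: residue = g'(a); g'((-9/20) + ((1/140)*sqrt(4431))*i) = ((17530/400689)*sqrt(4431))*i, so the residue is ((17530/400689)*sqrt(4431))*i.
List the singular points by increasing real part (a conjugate pair: the negative imaginary part first).

Radius of convergence at 0: (1/7)*sqrt(21).
At -7/8: an algebraic (square-root) branch point.
At (-9/20) - ((1/140)*sqrt(4431))*i: a pole of order 2; residue -((17530/400689)*sqrt(4431))*i.
At (-9/20) + ((1/140)*sqrt(4431))*i: a pole of order 2; residue ((17530/400689)*sqrt(4431))*i.
At 11/12: a logarithmic branch point.


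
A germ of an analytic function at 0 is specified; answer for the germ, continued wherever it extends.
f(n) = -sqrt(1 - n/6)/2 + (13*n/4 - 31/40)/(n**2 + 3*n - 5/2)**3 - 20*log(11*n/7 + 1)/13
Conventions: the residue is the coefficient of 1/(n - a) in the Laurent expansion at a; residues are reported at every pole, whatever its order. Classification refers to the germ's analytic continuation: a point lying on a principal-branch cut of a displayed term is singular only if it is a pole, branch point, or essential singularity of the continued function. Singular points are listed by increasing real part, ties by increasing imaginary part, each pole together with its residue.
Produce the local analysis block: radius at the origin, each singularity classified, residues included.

Radius of convergence at 0: 7/11.
At -3/2 - (1/2)*sqrt(19): a pole of order 3; residue (339/68590)*sqrt(19).
At -7/11: a logarithmic branch point.
At -3/2 + (1/2)*sqrt(19): a pole of order 3; residue -(339/68590)*sqrt(19).
At 6: an algebraic (square-root) branch point.

Denominator factor (n**2 + 3*n - 5/2)^3: discriminant 19, real irrational roots -3/2 + (1/2)*sqrt(19) and -3/2 - (1/2)*sqrt(19); poles of order 3, moduli -3/2 + (1/2)*sqrt(19) and 3/2 + (1/2)*sqrt(19).
Branch term (-1/2)*sqrt(1 - n/(6)): its argument vanishes at n = 6, a square-root branch point, modulus 6.
Branch term (-20/13)*log(1 - n/(-7/11)): its argument vanishes at n = -7/11, a logarithmic branch point, modulus 7/11.
The radius of convergence is the smallest modulus among the singular points: 7/11.
The branch terms are analytic at -3/2 - (1/2)*sqrt(19) and contribute nothing to the residue; only the rational part matters.
The factor n**2 + 3*n - 5/2 splits as (n - a)(n - a') with a = -3/2 - (1/2)*sqrt(19), a' = -3/2 + (1/2)*sqrt(19). At the order-3 pole a set g(n) = (n - a)^3*(rational part) = [13*n/4 - 31/40] / (n - a')^3.
Order-3 pole: residue = g''(a)/2; g''(-3/2 - (1/2)*sqrt(19)) = (339/34295)*sqrt(19), so the residue is (339/68590)*sqrt(19).
The branch terms are analytic at -3/2 + (1/2)*sqrt(19) and contribute nothing to the residue; only the rational part matters.
The factor n**2 + 3*n - 5/2 splits as (n - a)(n - a') with a = -3/2 + (1/2)*sqrt(19), a' = -3/2 - (1/2)*sqrt(19). At the order-3 pole a set g(n) = (n - a)^3*(rational part) = [13*n/4 - 31/40] / (n - a')^3.
Order-3 pole: residue = g''(a)/2; g''(-3/2 + (1/2)*sqrt(19)) = -(339/34295)*sqrt(19), so the residue is -(339/68590)*sqrt(19).
List the singular points by increasing real part (a conjugate pair: the negative imaginary part first).


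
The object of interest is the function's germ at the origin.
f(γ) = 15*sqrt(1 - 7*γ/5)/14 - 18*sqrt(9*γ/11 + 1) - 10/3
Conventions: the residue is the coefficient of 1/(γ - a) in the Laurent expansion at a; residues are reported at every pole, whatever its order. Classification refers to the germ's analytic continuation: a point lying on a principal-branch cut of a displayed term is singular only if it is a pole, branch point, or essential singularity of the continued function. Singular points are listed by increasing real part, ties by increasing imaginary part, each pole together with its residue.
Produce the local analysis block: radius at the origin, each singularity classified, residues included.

Branch term (-18)*sqrt(1 - γ/(-11/9)): its argument vanishes at γ = -11/9, a square-root branch point, modulus 11/9.
Branch term (15/14)*sqrt(1 - γ/(5/7)): its argument vanishes at γ = 5/7, a square-root branch point, modulus 5/7.
The radius of convergence is the smallest modulus among the singular points: 5/7.
List the singular points by increasing real part (a conjugate pair: the negative imaginary part first).

Radius of convergence at 0: 5/7.
At -11/9: an algebraic (square-root) branch point.
At 5/7: an algebraic (square-root) branch point.


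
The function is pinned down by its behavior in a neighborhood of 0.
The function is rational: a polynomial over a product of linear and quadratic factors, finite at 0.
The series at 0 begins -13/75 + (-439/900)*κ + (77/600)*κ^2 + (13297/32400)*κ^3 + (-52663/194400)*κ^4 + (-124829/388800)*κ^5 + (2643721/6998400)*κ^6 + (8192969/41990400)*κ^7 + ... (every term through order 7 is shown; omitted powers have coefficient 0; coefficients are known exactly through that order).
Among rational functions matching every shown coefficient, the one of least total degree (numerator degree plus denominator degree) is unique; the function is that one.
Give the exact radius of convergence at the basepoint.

The radius of convergence is 1.

No rational of total degree below 5 reproduces all 8 coefficients; solving the [2/3] Pade equations on them gives f(κ) = (7*κ**2/10 + 31*κ/10 + 26/25)/((κ - 6)*(κ**2 + κ/3 + 1)), whose expansion matches every shown term.
Denominator factor (κ**2 + κ/3 + 1): discriminant -35/9, complex-conjugate roots (-1/6) + ((1/6)*sqrt(35))*i and (-1/6) - ((1/6)*sqrt(35))*i; poles of order 1, moduli 1 and 1.
Denominator factor (κ - 6): pole of order 1 at 6, modulus 6.
The radius of convergence is the smallest modulus among the singular points: 1.


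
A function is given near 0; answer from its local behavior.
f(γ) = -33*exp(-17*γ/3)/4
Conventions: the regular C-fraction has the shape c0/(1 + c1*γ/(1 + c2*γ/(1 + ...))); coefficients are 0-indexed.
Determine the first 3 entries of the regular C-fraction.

Taylor coefficients (expand at 0): a_0 = -33/4, a_1 = 187/4, a_2 = -3179/24.
c0 = a_0 = -33/4. Peel one level at a time: if S = 1 + c*γ/S' with S'(0) = 1, then c is the γ-coefficient of S and S' = c*γ/(S - 1).
S_1 = c0/f = 1 + (17/3)*γ + (289/18)*γ^2 + ...; c1 = 17/3.
S_2 = c1*γ/(S_1 - 1) = 1 + (-17/6)*γ + ...; c2 = -17/6.

The regular C-fraction coefficients are [-33/4, 17/3, -17/6].


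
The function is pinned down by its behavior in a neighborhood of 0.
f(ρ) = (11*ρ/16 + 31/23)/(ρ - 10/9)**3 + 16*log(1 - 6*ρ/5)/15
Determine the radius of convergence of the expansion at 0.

Denominator factor (ρ - 10/9)^3: pole of order 3 at 10/9, modulus 10/9.
Branch term (16/15)*log(1 - ρ/(5/6)): its argument vanishes at ρ = 5/6, a logarithmic branch point, modulus 5/6.
The radius of convergence is the smallest modulus among the singular points: 5/6.

The radius of convergence is 5/6.


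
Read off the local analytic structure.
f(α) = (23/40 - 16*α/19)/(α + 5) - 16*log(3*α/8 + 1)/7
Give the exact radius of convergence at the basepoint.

Denominator factor (α + 5): pole of order 1 at -5, modulus 5.
Branch term (-16/7)*log(1 - α/(-8/3)): its argument vanishes at α = -8/3, a logarithmic branch point, modulus 8/3.
The radius of convergence is the smallest modulus among the singular points: 8/3.

The radius of convergence is 8/3.


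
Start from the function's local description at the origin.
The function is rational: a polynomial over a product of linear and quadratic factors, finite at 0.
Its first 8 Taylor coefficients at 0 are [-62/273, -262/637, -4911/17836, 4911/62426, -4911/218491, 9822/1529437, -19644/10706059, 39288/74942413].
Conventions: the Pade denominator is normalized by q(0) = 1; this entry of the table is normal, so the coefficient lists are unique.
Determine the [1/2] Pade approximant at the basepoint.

The Pade approximant has numerator coefficients [-62/273, -34288/259623]; denominator coefficients [1, -8185/6657, 18007/17752].

Taylor coefficients needed (read off): a_0 = -62/273, a_1 = -262/637, a_2 = -4911/17836, a_3 = 4911/62426.
Write the denominator as Q(ω) = 1 + q1*ω + q2*ω^2. Requiring Q*f - P = O(ω^4) with deg P <= 1 kills the coefficients of ω^2..ω^3 in Q*f:
  ω^2: a_2 + q1*a_1 + q2*a_0 = 0, i.e. -4911/17836 + (-262/637)*q1 + (-62/273)*q2 = 0.
  ω^3: a_3 + q1*a_2 + q2*a_1 = 0, i.e. 4911/62426 + (-4911/17836)*q1 + (-262/637)*q2 = 0.
Solving this linear system: q1 = -8185/6657, q2 = 18007/17752.
The numerator is Q*f truncated at degree 1: P0 = a_0 = -62/273; P1 = a_1 + q1*a_0 = -34288/259623.


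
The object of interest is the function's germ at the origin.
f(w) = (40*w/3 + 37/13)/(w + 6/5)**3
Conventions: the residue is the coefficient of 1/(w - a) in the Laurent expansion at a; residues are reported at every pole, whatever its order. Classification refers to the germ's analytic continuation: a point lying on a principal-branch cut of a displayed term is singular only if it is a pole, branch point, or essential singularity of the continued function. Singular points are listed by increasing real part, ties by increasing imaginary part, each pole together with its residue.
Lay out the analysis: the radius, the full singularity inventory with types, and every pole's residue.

Radius of convergence at 0: 6/5.
At -6/5: a pole of order 3; residue 0.

Denominator factor (w + 6/5)^3: pole of order 3 at -6/5, modulus 6/5.
The radius of convergence is the smallest modulus among the singular points: 6/5.
At the order-3 pole -6/5 set g(w) = (w - (-6/5))^3*f(w) = 40*w/3 + 37/13.
Order-3 pole: residue = g''(a)/2; g''(-6/5) = 0, so the residue is 0.


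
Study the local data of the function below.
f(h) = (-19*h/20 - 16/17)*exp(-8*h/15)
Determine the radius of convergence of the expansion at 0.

The factor exp(-8*h/15) is entire and contributes no finite singular point.
The polynomial part has no poles.
No finite singular points: the Taylor series at 0 converges everywhere.

The radius of convergence is infinite.


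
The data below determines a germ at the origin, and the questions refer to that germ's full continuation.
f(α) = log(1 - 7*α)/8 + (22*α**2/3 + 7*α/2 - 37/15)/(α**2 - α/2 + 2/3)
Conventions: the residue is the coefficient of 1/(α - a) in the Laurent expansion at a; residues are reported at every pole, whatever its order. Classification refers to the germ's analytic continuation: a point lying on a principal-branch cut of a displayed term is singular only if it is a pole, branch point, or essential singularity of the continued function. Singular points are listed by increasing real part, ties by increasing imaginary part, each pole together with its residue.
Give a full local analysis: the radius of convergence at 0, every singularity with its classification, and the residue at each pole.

Radius of convergence at 0: 1/7.
At 1/7: a logarithmic branch point.
At (1/4) - ((1/12)*sqrt(87))*i: a pole of order 1; residue (43/12) - ((2003/5220)*sqrt(87))*i.
At (1/4) + ((1/12)*sqrt(87))*i: a pole of order 1; residue (43/12) + ((2003/5220)*sqrt(87))*i.

Denominator factor (α**2 - α/2 + 2/3): discriminant -29/12, complex-conjugate roots (1/4) + ((1/12)*sqrt(87))*i and (1/4) - ((1/12)*sqrt(87))*i; poles of order 1, moduli (1/3)*sqrt(6) and (1/3)*sqrt(6).
Branch term (1/8)*log(1 - α/(1/7)): its argument vanishes at α = 1/7, a logarithmic branch point, modulus 1/7.
The radius of convergence is the smallest modulus among the singular points: 1/7.
The branch term is analytic at (1/4) - ((1/12)*sqrt(87))*i and contributes nothing to the residue; only the rational part matters.
The factor α**2 - α/2 + 2/3 splits as (α - a)(α - a') with a = (1/4) - ((1/12)*sqrt(87))*i, a' = (1/4) + ((1/12)*sqrt(87))*i. At the order-1 pole a set g(α) = (α - a)*(rational part) = [22*α**2/3 + 7*α/2 - 37/15] / (α - a').
Simple pole: residue = g(a) at a = (1/4) - ((1/12)*sqrt(87))*i, which is (43/12) - ((2003/5220)*sqrt(87))*i.
The branch term is analytic at (1/4) + ((1/12)*sqrt(87))*i and contributes nothing to the residue; only the rational part matters.
The factor α**2 - α/2 + 2/3 splits as (α - a)(α - a') with a = (1/4) + ((1/12)*sqrt(87))*i, a' = (1/4) - ((1/12)*sqrt(87))*i. At the order-1 pole a set g(α) = (α - a)*(rational part) = [22*α**2/3 + 7*α/2 - 37/15] / (α - a').
Simple pole: residue = g(a) at a = (1/4) + ((1/12)*sqrt(87))*i, which is (43/12) + ((2003/5220)*sqrt(87))*i.
List the singular points by increasing real part (a conjugate pair: the negative imaginary part first).
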